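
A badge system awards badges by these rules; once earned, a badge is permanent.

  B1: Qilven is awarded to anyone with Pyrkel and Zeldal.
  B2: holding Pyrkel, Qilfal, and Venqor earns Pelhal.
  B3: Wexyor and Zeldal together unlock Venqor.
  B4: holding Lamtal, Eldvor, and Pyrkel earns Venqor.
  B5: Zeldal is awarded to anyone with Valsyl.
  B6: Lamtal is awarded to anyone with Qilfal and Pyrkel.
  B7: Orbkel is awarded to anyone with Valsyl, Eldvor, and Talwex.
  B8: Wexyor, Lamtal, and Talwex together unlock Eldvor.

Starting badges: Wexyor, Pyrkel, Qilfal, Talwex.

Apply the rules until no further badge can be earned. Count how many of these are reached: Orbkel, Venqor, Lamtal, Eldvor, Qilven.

With Qilfal and Pyrkel, Lamtal is earned (B6).
With Wexyor, Lamtal, and Talwex, Eldvor is earned (B8).
With Lamtal, Eldvor, and Pyrkel, Venqor is earned (B4).
Orbkel would need Valsyl, Eldvor, and Talwex (B7), but Valsyl is never earned.
Venqor: reached.
Lamtal: reached.
Eldvor: reached.
Qilven would need Pyrkel and Zeldal (B1), but Zeldal is never earned.
Reached: Venqor, Lamtal, and Eldvor — 3 of the 5.

3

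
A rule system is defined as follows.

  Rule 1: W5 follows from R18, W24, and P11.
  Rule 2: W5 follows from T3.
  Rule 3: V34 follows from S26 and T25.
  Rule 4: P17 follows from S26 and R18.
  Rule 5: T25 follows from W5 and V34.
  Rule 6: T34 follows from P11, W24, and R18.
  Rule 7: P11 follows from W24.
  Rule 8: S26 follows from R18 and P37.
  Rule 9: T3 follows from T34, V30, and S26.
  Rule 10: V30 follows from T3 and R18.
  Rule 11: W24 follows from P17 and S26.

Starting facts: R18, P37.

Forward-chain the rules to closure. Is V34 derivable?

No

V34 would need S26 and T25 (Rule 3), but T25 is never established.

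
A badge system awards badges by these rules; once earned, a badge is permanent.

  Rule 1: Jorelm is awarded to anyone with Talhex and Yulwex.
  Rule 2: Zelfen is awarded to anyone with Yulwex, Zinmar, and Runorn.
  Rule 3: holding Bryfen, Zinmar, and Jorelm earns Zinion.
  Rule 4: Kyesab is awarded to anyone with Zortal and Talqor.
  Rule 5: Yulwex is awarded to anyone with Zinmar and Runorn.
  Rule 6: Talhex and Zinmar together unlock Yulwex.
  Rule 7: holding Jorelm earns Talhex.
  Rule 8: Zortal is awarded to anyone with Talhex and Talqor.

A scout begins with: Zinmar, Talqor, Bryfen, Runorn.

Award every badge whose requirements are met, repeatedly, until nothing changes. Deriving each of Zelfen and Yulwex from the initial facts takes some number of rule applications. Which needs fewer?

Yulwex

Yulwex: With Zinmar and Runorn, Yulwex is earned (Rule 5). [1 rule application]
Zelfen: With Zinmar and Runorn, Yulwex is earned (Rule 5). With Yulwex, Zinmar, and Runorn, Zelfen is earned (Rule 2). [2 rule applications]
Yulwex needs fewer.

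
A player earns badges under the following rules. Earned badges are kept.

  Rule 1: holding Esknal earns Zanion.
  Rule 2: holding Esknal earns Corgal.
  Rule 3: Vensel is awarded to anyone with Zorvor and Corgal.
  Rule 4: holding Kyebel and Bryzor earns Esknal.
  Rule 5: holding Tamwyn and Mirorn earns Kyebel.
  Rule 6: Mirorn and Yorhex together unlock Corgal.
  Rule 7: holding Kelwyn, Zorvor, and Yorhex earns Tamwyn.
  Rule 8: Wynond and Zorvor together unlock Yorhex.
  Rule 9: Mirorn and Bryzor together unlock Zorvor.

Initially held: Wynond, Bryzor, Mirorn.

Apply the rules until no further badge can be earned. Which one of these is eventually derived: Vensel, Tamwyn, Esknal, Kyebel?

Vensel

With Mirorn and Bryzor, Zorvor is earned (Rule 9).
With Wynond and Zorvor, Yorhex is earned (Rule 8).
With Mirorn and Yorhex, Corgal is earned (Rule 6).
With Zorvor and Corgal, Vensel is earned (Rule 3).
Esknal would need Kyebel and Bryzor (Rule 4), but Kyebel is never earned. Tamwyn would need Kelwyn, Zorvor, and Yorhex (Rule 7), but Kelwyn is never earned. Kyebel would need Tamwyn and Mirorn (Rule 5), but Tamwyn is never earned.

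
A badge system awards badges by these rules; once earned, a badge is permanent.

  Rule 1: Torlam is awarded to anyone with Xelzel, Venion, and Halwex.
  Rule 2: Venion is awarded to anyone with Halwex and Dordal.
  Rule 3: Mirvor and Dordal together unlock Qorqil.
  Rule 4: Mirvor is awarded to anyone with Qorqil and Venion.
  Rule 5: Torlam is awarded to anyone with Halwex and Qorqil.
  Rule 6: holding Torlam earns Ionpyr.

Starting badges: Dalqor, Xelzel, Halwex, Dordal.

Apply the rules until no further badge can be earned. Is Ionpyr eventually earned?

Yes

With Halwex and Dordal, Venion is earned (Rule 2).
With Xelzel, Venion, and Halwex, Torlam is earned (Rule 1).
With Torlam, Ionpyr is earned (Rule 6).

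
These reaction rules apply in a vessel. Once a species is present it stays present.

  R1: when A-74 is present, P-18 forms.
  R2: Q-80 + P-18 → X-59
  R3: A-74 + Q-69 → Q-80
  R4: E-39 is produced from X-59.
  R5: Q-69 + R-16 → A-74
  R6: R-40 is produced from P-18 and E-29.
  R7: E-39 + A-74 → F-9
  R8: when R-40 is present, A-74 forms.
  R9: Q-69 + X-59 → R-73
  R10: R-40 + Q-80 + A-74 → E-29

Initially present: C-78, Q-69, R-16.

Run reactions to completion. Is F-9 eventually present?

Yes

Q-69 and R-16 present → A-74 forms (R5).
A-74 present → P-18 forms (R1).
A-74 and Q-69 present → Q-80 forms (R3).
Q-80 and P-18 present → X-59 forms (R2).
X-59 present → E-39 forms (R4).
E-39 and A-74 present → F-9 forms (R7).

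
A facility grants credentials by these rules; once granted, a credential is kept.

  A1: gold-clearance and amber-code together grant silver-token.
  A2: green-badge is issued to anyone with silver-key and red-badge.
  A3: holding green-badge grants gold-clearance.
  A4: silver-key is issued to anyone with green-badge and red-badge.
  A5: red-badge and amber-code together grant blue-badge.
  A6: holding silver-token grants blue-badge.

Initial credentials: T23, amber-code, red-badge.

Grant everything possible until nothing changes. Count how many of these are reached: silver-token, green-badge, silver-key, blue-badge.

1

Holding red-badge and amber-code grants blue-badge (A5).
silver-token would need gold-clearance and amber-code (A1), but gold-clearance is never granted.
green-badge would need silver-key and red-badge (A2), but silver-key is never granted.
silver-key would need green-badge and red-badge (A4), but green-badge is never granted.
blue-badge: reached.
Reached: blue-badge — 1 of the 4.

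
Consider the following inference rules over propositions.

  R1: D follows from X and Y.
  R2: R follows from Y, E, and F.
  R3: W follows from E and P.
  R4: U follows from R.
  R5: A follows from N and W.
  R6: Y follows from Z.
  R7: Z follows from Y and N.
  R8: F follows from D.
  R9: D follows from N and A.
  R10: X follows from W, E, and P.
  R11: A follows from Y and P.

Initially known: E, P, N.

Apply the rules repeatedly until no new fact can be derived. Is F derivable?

Yes

From E and P, R3 gives W.
N and W hold, so A follows (R5).
From N and A, R9 gives D.
From D, R8 gives F.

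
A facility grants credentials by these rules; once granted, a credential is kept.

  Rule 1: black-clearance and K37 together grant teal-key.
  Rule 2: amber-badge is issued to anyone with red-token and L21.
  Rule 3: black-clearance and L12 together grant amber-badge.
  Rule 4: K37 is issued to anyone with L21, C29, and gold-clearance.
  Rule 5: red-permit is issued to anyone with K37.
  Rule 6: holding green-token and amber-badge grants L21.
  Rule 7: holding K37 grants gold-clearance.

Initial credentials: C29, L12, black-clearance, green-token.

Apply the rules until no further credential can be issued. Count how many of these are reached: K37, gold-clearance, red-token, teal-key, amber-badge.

1

Holding black-clearance and L12 grants amber-badge (Rule 3).
K37 would need L21, C29, and gold-clearance (Rule 4), but gold-clearance is never granted.
gold-clearance would need K37 (Rule 7), but K37 is never granted.
No rule produces red-token, and it is not given.
teal-key would need black-clearance and K37 (Rule 1), but K37 is never granted.
amber-badge: reached.
Reached: amber-badge — 1 of the 5.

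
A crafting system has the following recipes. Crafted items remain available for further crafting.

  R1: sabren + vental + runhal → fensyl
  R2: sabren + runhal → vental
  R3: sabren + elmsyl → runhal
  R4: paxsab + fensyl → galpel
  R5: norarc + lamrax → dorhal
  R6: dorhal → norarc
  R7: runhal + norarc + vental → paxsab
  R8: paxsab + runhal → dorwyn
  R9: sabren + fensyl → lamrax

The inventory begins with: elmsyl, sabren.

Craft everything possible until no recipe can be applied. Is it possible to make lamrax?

sabren + elmsyl → runhal (R3).
sabren + runhal → vental (R2).
Using R1, sabren, vental, and runhal make fensyl.
sabren + fensyl → lamrax (R9).

Yes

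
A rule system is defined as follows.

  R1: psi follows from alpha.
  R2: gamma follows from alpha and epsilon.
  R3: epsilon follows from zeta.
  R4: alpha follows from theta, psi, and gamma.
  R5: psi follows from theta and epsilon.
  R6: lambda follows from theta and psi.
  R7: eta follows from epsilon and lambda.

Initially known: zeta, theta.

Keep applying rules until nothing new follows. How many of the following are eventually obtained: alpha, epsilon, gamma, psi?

From zeta, R3 gives epsilon.
From theta and epsilon, R5 gives psi.
alpha would need theta, psi, and gamma (R4), but gamma is never established.
epsilon: reached.
gamma would need alpha and epsilon (R2), but alpha is never established.
psi: reached.
Reached: epsilon and psi — 2 of the 4.

2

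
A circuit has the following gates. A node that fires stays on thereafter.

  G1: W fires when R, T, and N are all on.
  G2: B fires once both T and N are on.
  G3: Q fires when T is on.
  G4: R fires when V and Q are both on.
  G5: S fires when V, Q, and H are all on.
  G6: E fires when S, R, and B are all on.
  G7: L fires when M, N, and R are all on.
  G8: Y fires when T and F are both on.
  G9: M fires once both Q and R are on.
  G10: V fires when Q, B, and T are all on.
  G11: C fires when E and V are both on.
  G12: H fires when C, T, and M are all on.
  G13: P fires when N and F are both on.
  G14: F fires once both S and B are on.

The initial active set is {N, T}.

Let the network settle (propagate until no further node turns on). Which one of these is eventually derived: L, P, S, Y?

G3: T on → Q on.
G2: T and N on → B on.
Q, B, and T are on, so V fires (G10).
V and Q are on, so R fires (G4).
G9: Q and R on → M on.
M, N, and R are on, so L fires (G7).
S would need V, Q, and H (G5), but H never turns on. Y would need T and F (G8), but F never turns on. P would need N and F (G13), but F never turns on.

L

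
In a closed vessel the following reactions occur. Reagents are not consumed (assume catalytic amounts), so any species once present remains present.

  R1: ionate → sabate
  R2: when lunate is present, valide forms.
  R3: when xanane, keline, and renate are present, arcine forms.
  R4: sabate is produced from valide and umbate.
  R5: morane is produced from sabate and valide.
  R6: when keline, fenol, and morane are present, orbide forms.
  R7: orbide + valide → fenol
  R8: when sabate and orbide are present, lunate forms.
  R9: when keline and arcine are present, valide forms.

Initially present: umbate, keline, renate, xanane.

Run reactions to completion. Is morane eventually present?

xanane, keline, and renate present → arcine forms (R3).
keline and arcine present → valide forms (R9).
valide and umbate present → sabate forms (R4).
sabate and valide present → morane forms (R5).

Yes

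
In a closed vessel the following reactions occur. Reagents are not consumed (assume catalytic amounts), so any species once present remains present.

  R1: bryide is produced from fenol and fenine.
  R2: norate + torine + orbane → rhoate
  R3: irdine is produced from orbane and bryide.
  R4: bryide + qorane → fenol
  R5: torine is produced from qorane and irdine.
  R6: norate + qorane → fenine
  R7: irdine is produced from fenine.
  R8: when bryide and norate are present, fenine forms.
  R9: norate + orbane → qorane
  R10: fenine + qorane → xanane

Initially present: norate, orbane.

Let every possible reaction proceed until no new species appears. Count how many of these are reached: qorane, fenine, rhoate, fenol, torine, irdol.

norate and orbane present → qorane forms (R9).
norate and qorane present → fenine forms (R6).
fenine present → irdine forms (R7).
qorane and irdine present → torine forms (R5).
norate, torine, and orbane present → rhoate forms (R2).
qorane: reached.
fenine: reached.
rhoate: reached.
fenol would need bryide and qorane (R4), but bryide never forms.
torine: reached.
No rule produces irdol, and it is not given.
Reached: qorane, fenine, rhoate, and torine — 4 of the 6.

4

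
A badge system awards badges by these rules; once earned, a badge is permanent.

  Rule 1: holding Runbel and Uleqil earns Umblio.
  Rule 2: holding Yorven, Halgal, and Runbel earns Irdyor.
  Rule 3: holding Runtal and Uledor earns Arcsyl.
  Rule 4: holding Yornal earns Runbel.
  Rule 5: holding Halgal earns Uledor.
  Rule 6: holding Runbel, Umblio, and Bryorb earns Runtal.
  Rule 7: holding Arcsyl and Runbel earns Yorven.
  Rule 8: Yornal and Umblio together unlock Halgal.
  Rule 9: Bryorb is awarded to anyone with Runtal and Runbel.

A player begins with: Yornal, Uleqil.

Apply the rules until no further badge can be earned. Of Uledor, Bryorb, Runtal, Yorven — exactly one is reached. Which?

With Yornal, Runbel is earned (Rule 4).
With Runbel and Uleqil, Umblio is earned (Rule 1).
With Yornal and Umblio, Halgal is earned (Rule 8).
With Halgal, Uledor is earned (Rule 5).
Bryorb would need Runtal and Runbel (Rule 9), but Runtal is never earned. Runtal would need Runbel, Umblio, and Bryorb (Rule 6), but Bryorb is never earned. Yorven would need Arcsyl and Runbel (Rule 7), but Arcsyl is never earned.

Uledor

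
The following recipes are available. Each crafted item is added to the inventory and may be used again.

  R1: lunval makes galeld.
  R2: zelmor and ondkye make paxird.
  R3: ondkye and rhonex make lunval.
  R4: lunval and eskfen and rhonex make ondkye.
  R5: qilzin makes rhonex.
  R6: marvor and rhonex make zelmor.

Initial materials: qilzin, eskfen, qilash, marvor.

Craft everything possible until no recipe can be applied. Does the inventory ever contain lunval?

No

lunval would need ondkye and rhonex (R3), but ondkye is never obtained.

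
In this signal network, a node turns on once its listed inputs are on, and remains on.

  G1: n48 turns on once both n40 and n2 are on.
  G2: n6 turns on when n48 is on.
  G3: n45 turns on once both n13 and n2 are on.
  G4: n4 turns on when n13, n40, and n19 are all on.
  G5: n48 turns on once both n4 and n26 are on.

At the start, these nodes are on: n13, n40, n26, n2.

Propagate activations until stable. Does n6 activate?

Yes

n40 and n2 are on, so n48 turns on (G1).
G2: n48 on → n6 on.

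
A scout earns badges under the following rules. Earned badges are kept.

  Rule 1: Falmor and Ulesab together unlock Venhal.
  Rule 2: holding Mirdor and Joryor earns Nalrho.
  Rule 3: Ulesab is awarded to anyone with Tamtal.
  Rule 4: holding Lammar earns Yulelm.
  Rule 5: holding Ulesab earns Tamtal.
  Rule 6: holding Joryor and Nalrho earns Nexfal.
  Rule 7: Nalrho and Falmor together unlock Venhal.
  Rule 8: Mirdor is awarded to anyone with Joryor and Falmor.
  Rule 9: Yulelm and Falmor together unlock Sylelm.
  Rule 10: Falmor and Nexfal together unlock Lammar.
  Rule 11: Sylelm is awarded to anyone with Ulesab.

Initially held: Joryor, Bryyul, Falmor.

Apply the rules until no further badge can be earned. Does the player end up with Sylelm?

With Joryor and Falmor, Mirdor is earned (Rule 8).
With Mirdor and Joryor, Nalrho is earned (Rule 2).
With Joryor and Nalrho, Nexfal is earned (Rule 6).
With Falmor and Nexfal, Lammar is earned (Rule 10).
With Lammar, Yulelm is earned (Rule 4).
With Yulelm and Falmor, Sylelm is earned (Rule 9).

Yes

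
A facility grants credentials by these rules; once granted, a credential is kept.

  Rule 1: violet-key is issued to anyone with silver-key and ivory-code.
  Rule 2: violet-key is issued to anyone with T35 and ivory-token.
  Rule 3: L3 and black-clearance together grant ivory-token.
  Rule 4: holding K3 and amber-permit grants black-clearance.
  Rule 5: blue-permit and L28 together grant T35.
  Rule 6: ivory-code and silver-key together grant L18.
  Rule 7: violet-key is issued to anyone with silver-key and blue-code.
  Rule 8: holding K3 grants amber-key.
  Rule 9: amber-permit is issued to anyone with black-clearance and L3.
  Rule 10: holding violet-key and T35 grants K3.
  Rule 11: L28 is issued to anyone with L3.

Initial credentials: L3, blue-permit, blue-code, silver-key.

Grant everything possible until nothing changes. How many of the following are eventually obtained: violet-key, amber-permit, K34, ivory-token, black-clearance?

1

Holding silver-key and blue-code grants violet-key (Rule 7).
violet-key: reached.
amber-permit would need black-clearance and L3 (Rule 9), but black-clearance is never granted.
No rule produces K34, and it is not given.
ivory-token would need L3 and black-clearance (Rule 3), but black-clearance is never granted.
black-clearance would need K3 and amber-permit (Rule 4), but amber-permit is never granted.
Reached: violet-key — 1 of the 5.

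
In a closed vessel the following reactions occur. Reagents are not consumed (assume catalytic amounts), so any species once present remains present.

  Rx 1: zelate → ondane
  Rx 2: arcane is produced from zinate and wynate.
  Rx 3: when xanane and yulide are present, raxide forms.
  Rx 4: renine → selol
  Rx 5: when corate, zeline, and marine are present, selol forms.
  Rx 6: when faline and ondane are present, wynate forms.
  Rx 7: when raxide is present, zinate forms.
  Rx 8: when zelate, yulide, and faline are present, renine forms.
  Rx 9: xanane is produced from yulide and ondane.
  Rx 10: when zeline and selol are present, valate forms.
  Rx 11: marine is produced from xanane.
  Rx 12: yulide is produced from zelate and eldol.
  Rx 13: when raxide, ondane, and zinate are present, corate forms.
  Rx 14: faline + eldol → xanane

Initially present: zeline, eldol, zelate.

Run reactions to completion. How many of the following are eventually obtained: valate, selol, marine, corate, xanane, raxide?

6

zelate and eldol present → yulide forms (Rx 12).
zelate present → ondane forms (Rx 1).
yulide and ondane present → xanane forms (Rx 9).
xanane and yulide present → raxide forms (Rx 3).
xanane present → marine forms (Rx 11).
raxide present → zinate forms (Rx 7).
raxide, ondane, and zinate present → corate forms (Rx 13).
corate, zeline, and marine present → selol forms (Rx 5).
zeline and selol present → valate forms (Rx 10).
valate: reached.
selol: reached.
marine: reached.
corate: reached.
xanane: reached.
raxide: reached.
All 6 are reached.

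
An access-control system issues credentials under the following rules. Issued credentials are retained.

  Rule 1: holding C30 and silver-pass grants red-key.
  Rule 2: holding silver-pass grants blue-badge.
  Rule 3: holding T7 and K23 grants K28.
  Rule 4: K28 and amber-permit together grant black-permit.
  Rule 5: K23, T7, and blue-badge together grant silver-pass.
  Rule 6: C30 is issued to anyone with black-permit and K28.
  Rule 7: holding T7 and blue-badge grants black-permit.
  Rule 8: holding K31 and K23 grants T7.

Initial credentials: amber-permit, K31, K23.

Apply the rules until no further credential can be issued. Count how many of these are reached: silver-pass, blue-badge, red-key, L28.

0

silver-pass would need K23, T7, and blue-badge (Rule 5), but blue-badge is never granted.
blue-badge would need silver-pass (Rule 2), but silver-pass is never granted.
red-key would need C30 and silver-pass (Rule 1), but silver-pass is never granted.
No rule produces L28, and it is not given.
None of the 4 are reached.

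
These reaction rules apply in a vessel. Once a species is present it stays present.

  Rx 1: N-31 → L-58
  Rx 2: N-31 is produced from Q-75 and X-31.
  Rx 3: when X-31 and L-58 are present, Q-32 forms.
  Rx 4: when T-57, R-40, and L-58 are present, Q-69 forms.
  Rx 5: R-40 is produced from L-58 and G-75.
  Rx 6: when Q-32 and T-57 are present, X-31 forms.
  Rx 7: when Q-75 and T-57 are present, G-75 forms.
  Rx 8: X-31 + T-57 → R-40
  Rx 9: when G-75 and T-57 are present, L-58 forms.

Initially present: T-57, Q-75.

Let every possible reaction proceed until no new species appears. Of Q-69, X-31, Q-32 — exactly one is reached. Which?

Q-69

Q-75 and T-57 present → G-75 forms (Rx 7).
G-75 and T-57 present → L-58 forms (Rx 9).
L-58 and G-75 present → R-40 forms (Rx 5).
T-57, R-40, and L-58 present → Q-69 forms (Rx 4).
X-31 would need Q-32 and T-57 (Rx 6), but Q-32 never forms. Q-32 would need X-31 and L-58 (Rx 3), but X-31 never forms.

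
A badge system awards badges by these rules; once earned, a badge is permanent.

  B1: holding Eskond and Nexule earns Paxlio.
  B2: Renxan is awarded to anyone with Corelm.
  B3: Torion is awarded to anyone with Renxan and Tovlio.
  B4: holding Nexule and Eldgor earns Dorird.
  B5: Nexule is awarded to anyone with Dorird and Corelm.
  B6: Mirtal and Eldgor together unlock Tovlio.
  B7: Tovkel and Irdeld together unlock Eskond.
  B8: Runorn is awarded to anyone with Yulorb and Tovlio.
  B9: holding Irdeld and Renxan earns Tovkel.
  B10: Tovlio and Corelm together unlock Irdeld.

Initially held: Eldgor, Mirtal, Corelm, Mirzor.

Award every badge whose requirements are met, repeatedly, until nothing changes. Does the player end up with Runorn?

Runorn would need Yulorb and Tovlio (B8), but Yulorb is never earned.

No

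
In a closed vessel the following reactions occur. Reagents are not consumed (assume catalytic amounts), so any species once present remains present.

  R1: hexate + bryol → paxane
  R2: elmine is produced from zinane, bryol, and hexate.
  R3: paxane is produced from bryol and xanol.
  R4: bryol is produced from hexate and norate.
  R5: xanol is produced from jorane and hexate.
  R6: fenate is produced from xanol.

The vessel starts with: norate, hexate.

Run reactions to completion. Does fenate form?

No

fenate would need xanol (R6), but xanol never forms.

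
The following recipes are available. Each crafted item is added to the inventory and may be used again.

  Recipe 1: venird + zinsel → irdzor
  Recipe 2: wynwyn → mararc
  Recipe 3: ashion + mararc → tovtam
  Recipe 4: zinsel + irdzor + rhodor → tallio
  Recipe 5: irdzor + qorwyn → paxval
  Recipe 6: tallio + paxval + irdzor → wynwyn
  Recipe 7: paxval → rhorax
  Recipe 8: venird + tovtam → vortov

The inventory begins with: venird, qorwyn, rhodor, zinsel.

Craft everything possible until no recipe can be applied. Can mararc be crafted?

Yes

Using Recipe 1, venird and zinsel make irdzor.
Using Recipe 4, zinsel, irdzor, and rhodor make tallio.
Using Recipe 5, irdzor and qorwyn make paxval.
Using Recipe 6, tallio, paxval, and irdzor make wynwyn.
Using Recipe 2, wynwyn makes mararc.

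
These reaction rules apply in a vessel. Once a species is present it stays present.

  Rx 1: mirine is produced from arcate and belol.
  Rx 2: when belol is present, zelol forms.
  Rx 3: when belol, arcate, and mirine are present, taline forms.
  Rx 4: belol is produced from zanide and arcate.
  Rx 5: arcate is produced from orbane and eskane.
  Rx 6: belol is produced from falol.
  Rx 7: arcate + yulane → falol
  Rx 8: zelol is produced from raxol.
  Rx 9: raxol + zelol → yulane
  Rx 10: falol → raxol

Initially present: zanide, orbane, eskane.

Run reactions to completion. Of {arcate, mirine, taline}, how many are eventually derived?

3

orbane and eskane present → arcate forms (Rx 5).
zanide and arcate present → belol forms (Rx 4).
arcate and belol present → mirine forms (Rx 1).
belol, arcate, and mirine present → taline forms (Rx 3).
arcate: reached.
mirine: reached.
taline: reached.
All 3 are reached.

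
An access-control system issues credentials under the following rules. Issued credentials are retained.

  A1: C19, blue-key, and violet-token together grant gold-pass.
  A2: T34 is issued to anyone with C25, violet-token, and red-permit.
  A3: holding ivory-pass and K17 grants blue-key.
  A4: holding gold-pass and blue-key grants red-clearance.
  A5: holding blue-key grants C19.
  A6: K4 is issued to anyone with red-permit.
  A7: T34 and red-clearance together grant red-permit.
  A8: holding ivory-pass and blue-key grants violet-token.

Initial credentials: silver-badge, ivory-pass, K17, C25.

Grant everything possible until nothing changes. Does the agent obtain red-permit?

No

red-permit would need T34 and red-clearance (A7), but T34 is never granted.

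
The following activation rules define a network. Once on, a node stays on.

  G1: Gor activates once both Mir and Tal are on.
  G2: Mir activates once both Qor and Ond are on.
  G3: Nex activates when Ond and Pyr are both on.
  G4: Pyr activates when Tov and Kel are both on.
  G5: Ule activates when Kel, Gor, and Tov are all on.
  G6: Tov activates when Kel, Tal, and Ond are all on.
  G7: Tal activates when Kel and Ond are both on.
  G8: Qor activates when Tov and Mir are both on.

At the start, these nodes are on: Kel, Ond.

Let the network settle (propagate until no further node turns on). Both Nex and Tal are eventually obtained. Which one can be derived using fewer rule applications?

Tal: G7: Kel and Ond on → Tal on. [1 rule application]
Nex: G7: Kel and Ond on → Tal on. G6: Kel, Tal, and Ond on → Tov on. Tov and Kel are on, so Pyr activates (G4). Ond and Pyr are on, so Nex activates (G3). [4 rule applications]
Tal needs fewer.

Tal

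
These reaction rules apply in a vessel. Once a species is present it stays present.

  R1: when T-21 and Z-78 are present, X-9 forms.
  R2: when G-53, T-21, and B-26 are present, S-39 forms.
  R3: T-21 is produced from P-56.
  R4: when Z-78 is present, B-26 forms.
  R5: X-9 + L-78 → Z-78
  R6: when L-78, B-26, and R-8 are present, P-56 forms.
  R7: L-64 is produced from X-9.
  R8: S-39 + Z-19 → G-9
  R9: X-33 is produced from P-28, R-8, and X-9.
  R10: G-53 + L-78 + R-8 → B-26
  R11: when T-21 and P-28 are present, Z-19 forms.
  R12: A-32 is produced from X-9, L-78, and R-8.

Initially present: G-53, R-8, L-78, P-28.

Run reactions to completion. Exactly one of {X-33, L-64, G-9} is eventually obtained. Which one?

G-9

G-53, L-78, and R-8 present → B-26 forms (R10).
L-78, B-26, and R-8 present → P-56 forms (R6).
P-56 present → T-21 forms (R3).
G-53, T-21, and B-26 present → S-39 forms (R2).
T-21 and P-28 present → Z-19 forms (R11).
S-39 and Z-19 present → G-9 forms (R8).
X-33 would need P-28, R-8, and X-9 (R9), but X-9 never forms. L-64 would need X-9 (R7), but X-9 never forms.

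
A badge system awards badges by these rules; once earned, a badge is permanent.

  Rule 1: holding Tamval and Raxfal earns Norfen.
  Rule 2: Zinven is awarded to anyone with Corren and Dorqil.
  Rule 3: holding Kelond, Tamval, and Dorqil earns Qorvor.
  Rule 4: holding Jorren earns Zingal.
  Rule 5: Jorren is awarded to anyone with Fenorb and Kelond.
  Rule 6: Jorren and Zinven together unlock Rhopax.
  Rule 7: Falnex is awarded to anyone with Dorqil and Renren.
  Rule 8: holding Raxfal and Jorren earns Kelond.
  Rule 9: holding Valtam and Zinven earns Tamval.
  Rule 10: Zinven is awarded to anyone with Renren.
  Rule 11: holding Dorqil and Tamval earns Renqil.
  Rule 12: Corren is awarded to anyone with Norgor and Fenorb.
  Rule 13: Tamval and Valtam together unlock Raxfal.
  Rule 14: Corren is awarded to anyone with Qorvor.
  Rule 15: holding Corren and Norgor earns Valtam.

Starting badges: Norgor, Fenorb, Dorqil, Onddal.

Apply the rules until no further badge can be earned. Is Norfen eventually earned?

Yes

With Norgor and Fenorb, Corren is earned (Rule 12).
With Corren and Dorqil, Zinven is earned (Rule 2).
With Corren and Norgor, Valtam is earned (Rule 15).
With Valtam and Zinven, Tamval is earned (Rule 9).
With Tamval and Valtam, Raxfal is earned (Rule 13).
With Tamval and Raxfal, Norfen is earned (Rule 1).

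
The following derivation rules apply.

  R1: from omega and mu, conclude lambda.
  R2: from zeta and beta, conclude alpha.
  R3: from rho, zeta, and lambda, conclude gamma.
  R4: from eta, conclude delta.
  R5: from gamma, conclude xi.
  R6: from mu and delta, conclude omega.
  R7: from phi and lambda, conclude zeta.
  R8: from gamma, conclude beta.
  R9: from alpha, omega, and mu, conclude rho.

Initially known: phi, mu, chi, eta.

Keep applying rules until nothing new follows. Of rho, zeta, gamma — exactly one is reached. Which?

zeta

eta holds, so delta follows (R4).
From mu and delta, R6 gives omega.
From omega and mu, R1 gives lambda.
phi and lambda hold, so zeta follows (R7).
rho would need alpha, omega, and mu (R9), but alpha is never established. gamma would need rho, zeta, and lambda (R3), but rho is never established.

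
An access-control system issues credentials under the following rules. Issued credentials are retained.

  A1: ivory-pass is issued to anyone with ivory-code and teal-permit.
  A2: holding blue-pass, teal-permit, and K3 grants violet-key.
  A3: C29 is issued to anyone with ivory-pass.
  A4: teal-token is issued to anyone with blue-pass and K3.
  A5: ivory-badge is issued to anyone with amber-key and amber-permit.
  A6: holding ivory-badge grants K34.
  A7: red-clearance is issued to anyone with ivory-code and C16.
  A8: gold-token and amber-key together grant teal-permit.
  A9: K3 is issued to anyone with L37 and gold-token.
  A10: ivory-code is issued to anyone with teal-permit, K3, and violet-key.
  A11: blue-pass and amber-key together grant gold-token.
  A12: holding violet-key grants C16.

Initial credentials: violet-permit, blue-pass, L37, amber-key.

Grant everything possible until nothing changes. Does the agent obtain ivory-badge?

No

ivory-badge would need amber-key and amber-permit (A5), but amber-permit is never granted.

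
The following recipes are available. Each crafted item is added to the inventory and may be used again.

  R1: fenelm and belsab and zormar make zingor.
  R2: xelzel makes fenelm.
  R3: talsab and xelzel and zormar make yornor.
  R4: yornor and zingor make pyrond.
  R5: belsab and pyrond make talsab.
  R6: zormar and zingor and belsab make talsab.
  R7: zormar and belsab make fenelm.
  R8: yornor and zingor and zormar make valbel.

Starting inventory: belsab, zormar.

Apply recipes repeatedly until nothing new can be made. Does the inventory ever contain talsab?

Yes

Using R7, zormar and belsab make fenelm.
fenelm and belsab and zormar → zingor (R1).
zormar and zingor and belsab → talsab (R6).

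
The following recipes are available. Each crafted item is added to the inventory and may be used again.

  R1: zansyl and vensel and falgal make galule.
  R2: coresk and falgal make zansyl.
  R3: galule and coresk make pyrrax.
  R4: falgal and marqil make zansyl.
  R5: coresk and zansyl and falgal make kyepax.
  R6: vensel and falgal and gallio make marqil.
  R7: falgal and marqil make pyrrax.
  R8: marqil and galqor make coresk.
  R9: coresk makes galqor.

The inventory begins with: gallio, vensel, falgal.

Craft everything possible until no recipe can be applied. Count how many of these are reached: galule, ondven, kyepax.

1

vensel and falgal and gallio → marqil (R6).
Using R4, falgal and marqil make zansyl.
zansyl and vensel and falgal → galule (R1).
galule: reached.
No rule produces ondven, and it is not given.
kyepax would need coresk, zansyl, and falgal (R5), but coresk is never obtained.
Reached: galule — 1 of the 3.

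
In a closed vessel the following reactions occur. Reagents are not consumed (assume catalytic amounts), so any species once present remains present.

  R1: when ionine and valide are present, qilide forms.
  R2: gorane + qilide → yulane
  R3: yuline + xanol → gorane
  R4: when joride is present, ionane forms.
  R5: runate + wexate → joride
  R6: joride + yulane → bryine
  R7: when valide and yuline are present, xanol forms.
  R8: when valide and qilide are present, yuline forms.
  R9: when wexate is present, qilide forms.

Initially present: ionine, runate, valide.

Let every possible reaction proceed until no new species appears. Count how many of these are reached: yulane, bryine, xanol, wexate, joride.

ionine and valide present → qilide forms (R1).
valide and qilide present → yuline forms (R8).
valide and yuline present → xanol forms (R7).
yuline and xanol present → gorane forms (R3).
gorane and qilide present → yulane forms (R2).
yulane: reached.
bryine would need joride and yulane (R6), but joride never forms.
xanol: reached.
No rule produces wexate, and it is not given.
joride would need runate and wexate (R5), but wexate never forms.
Reached: yulane and xanol — 2 of the 5.

2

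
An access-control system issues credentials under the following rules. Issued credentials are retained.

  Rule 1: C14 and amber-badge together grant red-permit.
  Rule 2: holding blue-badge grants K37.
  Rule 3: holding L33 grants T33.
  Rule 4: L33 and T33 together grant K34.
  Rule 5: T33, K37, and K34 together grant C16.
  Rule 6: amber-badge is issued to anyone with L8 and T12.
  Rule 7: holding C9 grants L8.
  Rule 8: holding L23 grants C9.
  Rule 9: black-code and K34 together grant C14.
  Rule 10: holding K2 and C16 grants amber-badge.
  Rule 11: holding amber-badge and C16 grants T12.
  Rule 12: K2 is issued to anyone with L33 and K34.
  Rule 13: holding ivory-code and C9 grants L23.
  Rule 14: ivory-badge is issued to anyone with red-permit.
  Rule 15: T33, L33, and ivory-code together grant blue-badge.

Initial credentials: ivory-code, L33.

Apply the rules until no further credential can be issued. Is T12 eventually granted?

Yes

Holding L33 grants T33 (Rule 3).
Holding T33, L33, and ivory-code grants blue-badge (Rule 15).
Holding L33 and T33 grants K34 (Rule 4).
Holding blue-badge grants K37 (Rule 2).
Holding L33 and K34 grants K2 (Rule 12).
Holding T33, K37, and K34 grants C16 (Rule 5).
Holding K2 and C16 grants amber-badge (Rule 10).
Holding amber-badge and C16 grants T12 (Rule 11).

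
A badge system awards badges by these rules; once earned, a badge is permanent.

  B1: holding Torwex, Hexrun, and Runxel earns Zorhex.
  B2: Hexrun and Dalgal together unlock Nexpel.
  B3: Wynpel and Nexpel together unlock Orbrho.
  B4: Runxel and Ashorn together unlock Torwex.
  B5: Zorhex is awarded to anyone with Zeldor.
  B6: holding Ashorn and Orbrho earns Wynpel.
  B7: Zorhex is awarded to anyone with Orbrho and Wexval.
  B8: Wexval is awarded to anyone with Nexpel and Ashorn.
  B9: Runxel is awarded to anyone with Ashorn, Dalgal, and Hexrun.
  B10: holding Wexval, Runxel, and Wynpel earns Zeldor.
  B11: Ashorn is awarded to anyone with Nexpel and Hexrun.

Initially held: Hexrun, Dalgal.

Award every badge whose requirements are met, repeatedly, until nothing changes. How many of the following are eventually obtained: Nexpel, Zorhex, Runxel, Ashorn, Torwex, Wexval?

With Hexrun and Dalgal, Nexpel is earned (B2).
With Nexpel and Hexrun, Ashorn is earned (B11).
With Nexpel and Ashorn, Wexval is earned (B8).
With Ashorn, Dalgal, and Hexrun, Runxel is earned (B9).
With Runxel and Ashorn, Torwex is earned (B4).
With Torwex, Hexrun, and Runxel, Zorhex is earned (B1).
Nexpel: reached.
Zorhex: reached.
Runxel: reached.
Ashorn: reached.
Torwex: reached.
Wexval: reached.
All 6 are reached.

6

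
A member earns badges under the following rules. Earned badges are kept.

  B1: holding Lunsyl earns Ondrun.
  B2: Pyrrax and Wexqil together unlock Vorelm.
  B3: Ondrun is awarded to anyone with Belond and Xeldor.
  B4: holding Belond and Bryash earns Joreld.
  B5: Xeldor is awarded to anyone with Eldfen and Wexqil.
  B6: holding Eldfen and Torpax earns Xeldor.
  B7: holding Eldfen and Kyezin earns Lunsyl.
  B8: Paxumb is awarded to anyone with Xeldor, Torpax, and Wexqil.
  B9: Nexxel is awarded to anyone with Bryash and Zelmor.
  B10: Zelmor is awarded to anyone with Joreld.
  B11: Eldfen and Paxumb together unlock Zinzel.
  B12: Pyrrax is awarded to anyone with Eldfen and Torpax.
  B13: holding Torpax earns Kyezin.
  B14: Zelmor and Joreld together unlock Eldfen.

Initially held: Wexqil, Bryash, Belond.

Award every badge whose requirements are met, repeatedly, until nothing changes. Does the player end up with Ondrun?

Yes

With Belond and Bryash, Joreld is earned (B4).
With Joreld, Zelmor is earned (B10).
With Zelmor and Joreld, Eldfen is earned (B14).
With Eldfen and Wexqil, Xeldor is earned (B5).
With Belond and Xeldor, Ondrun is earned (B3).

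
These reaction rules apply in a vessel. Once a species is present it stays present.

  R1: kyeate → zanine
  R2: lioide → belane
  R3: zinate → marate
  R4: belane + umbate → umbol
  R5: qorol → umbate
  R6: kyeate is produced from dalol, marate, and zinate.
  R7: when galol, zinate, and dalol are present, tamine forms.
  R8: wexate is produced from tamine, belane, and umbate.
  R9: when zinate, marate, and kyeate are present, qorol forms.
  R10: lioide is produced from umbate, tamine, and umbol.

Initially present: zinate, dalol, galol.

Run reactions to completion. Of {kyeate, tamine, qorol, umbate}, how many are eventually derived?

4

galol, zinate, and dalol present → tamine forms (R7).
zinate present → marate forms (R3).
dalol, marate, and zinate present → kyeate forms (R6).
zinate, marate, and kyeate present → qorol forms (R9).
qorol present → umbate forms (R5).
kyeate: reached.
tamine: reached.
qorol: reached.
umbate: reached.
All 4 are reached.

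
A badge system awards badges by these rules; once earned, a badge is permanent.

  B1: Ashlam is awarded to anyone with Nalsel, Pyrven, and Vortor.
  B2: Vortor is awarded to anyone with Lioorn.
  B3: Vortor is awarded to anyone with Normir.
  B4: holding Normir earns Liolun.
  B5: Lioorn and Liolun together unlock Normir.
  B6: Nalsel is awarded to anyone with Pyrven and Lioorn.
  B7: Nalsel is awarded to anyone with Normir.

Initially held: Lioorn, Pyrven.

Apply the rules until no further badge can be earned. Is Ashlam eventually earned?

Yes

With Lioorn, Vortor is earned (B2).
With Pyrven and Lioorn, Nalsel is earned (B6).
With Nalsel, Pyrven, and Vortor, Ashlam is earned (B1).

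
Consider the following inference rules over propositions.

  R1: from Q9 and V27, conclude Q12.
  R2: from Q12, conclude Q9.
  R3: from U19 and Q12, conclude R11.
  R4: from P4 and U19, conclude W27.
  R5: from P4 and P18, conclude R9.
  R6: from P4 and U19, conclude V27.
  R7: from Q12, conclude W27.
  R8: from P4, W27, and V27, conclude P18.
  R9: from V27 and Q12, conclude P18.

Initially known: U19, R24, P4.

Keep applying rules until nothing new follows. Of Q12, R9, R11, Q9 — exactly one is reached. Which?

P4 and U19 hold, so W27 follows (R4).
From P4 and U19, R6 gives V27.
From P4, W27, and V27, R8 gives P18.
From P4 and P18, R5 gives R9.
Q12 would need Q9 and V27 (R1), but Q9 is never established. Q9 would need Q12 (R2), but Q12 is never established. R11 would need U19 and Q12 (R3), but Q12 is never established.

R9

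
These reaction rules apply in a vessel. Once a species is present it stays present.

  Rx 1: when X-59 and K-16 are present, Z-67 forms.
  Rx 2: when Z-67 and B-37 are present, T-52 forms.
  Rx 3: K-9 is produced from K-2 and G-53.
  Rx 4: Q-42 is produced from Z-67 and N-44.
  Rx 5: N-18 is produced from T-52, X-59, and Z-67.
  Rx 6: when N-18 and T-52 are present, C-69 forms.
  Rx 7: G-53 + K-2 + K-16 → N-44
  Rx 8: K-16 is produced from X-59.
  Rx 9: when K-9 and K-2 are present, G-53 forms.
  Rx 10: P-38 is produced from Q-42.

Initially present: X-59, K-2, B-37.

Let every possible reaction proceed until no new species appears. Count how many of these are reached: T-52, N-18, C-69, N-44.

3

X-59 present → K-16 forms (Rx 8).
X-59 and K-16 present → Z-67 forms (Rx 1).
Z-67 and B-37 present → T-52 forms (Rx 2).
T-52, X-59, and Z-67 present → N-18 forms (Rx 5).
N-18 and T-52 present → C-69 forms (Rx 6).
T-52: reached.
N-18: reached.
C-69: reached.
N-44 would need G-53, K-2, and K-16 (Rx 7), but G-53 never forms.
Reached: T-52, N-18, and C-69 — 3 of the 4.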